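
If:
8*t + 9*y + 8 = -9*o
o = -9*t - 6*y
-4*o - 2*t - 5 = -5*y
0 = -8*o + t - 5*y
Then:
No Solution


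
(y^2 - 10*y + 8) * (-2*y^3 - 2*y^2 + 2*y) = -2*y^5 + 18*y^4 + 6*y^3 - 36*y^2 + 16*y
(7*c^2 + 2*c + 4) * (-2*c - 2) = -14*c^3 - 18*c^2 - 12*c - 8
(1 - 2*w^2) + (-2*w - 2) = -2*w^2 - 2*w - 1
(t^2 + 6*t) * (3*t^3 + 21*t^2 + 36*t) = 3*t^5 + 39*t^4 + 162*t^3 + 216*t^2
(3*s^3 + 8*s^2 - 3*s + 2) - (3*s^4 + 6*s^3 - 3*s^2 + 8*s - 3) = -3*s^4 - 3*s^3 + 11*s^2 - 11*s + 5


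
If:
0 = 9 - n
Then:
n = 9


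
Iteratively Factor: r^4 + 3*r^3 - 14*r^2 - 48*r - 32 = (r + 4)*(r^3 - r^2 - 10*r - 8) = (r - 4)*(r + 4)*(r^2 + 3*r + 2) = (r - 4)*(r + 1)*(r + 4)*(r + 2)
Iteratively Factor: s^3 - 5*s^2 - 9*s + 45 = (s - 5)*(s^2 - 9) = (s - 5)*(s + 3)*(s - 3)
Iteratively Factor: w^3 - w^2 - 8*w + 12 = (w - 2)*(w^2 + w - 6) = (w - 2)*(w + 3)*(w - 2)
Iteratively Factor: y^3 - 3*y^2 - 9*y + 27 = (y - 3)*(y^2 - 9) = (y - 3)^2*(y + 3)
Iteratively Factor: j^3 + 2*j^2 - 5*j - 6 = (j + 1)*(j^2 + j - 6) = (j - 2)*(j + 1)*(j + 3)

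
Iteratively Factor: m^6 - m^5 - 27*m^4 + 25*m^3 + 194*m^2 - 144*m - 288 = (m + 3)*(m^5 - 4*m^4 - 15*m^3 + 70*m^2 - 16*m - 96) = (m - 2)*(m + 3)*(m^4 - 2*m^3 - 19*m^2 + 32*m + 48) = (m - 2)*(m + 3)*(m + 4)*(m^3 - 6*m^2 + 5*m + 12) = (m - 4)*(m - 2)*(m + 3)*(m + 4)*(m^2 - 2*m - 3) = (m - 4)*(m - 3)*(m - 2)*(m + 3)*(m + 4)*(m + 1)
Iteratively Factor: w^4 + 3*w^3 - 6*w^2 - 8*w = (w - 2)*(w^3 + 5*w^2 + 4*w) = w*(w - 2)*(w^2 + 5*w + 4) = w*(w - 2)*(w + 1)*(w + 4)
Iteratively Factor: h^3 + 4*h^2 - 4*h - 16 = (h - 2)*(h^2 + 6*h + 8) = (h - 2)*(h + 4)*(h + 2)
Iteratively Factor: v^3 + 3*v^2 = (v)*(v^2 + 3*v) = v*(v + 3)*(v)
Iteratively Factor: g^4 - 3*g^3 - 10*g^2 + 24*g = (g - 4)*(g^3 + g^2 - 6*g) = g*(g - 4)*(g^2 + g - 6) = g*(g - 4)*(g + 3)*(g - 2)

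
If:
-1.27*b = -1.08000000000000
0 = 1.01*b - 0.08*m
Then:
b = 0.85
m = 10.74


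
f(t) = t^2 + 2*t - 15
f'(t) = 2*t + 2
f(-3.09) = -11.63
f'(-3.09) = -4.18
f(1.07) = -11.72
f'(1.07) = 4.14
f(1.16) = -11.33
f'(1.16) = 4.32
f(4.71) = 16.60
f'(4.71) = 11.42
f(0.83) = -12.65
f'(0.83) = 3.66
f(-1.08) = -15.99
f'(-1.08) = -0.16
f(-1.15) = -15.98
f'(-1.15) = -0.30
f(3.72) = 6.28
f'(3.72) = 9.44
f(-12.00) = 105.00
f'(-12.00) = -22.00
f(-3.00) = -12.00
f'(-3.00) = -4.00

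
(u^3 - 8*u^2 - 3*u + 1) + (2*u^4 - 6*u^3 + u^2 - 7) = 2*u^4 - 5*u^3 - 7*u^2 - 3*u - 6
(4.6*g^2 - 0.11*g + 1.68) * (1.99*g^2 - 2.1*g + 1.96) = 9.154*g^4 - 9.8789*g^3 + 12.5902*g^2 - 3.7436*g + 3.2928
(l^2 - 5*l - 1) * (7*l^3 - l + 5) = 7*l^5 - 35*l^4 - 8*l^3 + 10*l^2 - 24*l - 5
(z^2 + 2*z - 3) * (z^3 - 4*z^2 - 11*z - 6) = z^5 - 2*z^4 - 22*z^3 - 16*z^2 + 21*z + 18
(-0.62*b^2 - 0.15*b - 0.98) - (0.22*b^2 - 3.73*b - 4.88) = -0.84*b^2 + 3.58*b + 3.9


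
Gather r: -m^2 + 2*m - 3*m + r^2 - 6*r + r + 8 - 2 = -m^2 - m + r^2 - 5*r + 6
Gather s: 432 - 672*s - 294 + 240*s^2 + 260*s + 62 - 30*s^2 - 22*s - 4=210*s^2 - 434*s + 196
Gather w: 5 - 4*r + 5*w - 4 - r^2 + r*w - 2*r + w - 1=-r^2 - 6*r + w*(r + 6)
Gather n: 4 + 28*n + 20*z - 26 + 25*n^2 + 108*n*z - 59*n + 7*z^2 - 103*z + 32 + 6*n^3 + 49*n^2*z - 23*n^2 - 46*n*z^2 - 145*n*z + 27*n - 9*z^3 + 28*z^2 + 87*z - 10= 6*n^3 + n^2*(49*z + 2) + n*(-46*z^2 - 37*z - 4) - 9*z^3 + 35*z^2 + 4*z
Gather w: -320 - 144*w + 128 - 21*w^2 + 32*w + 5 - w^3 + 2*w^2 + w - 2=-w^3 - 19*w^2 - 111*w - 189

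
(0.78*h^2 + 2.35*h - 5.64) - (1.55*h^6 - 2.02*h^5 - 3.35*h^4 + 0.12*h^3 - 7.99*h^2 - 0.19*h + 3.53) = -1.55*h^6 + 2.02*h^5 + 3.35*h^4 - 0.12*h^3 + 8.77*h^2 + 2.54*h - 9.17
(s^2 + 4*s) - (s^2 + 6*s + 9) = -2*s - 9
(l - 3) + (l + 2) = 2*l - 1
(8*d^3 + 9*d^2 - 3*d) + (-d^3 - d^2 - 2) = 7*d^3 + 8*d^2 - 3*d - 2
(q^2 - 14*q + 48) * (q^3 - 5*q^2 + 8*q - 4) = q^5 - 19*q^4 + 126*q^3 - 356*q^2 + 440*q - 192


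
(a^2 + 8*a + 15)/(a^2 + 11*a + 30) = (a + 3)/(a + 6)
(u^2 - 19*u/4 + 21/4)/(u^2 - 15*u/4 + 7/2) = (u - 3)/(u - 2)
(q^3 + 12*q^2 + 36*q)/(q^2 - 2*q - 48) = q*(q + 6)/(q - 8)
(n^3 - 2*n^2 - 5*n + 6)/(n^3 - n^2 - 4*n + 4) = (n - 3)/(n - 2)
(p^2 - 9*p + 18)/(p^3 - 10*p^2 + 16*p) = (p^2 - 9*p + 18)/(p*(p^2 - 10*p + 16))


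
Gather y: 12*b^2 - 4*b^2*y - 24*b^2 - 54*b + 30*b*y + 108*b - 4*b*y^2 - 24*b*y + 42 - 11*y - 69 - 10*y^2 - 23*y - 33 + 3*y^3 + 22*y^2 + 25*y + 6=-12*b^2 + 54*b + 3*y^3 + y^2*(12 - 4*b) + y*(-4*b^2 + 6*b - 9) - 54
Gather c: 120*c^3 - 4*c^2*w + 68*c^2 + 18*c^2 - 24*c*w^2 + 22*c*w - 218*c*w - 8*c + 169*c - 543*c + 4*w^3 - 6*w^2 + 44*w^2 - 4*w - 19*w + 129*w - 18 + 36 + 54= 120*c^3 + c^2*(86 - 4*w) + c*(-24*w^2 - 196*w - 382) + 4*w^3 + 38*w^2 + 106*w + 72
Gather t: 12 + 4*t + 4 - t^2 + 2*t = -t^2 + 6*t + 16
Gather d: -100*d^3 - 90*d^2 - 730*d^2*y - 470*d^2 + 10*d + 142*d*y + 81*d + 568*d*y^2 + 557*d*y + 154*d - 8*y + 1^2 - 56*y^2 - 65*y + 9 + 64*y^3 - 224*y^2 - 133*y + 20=-100*d^3 + d^2*(-730*y - 560) + d*(568*y^2 + 699*y + 245) + 64*y^3 - 280*y^2 - 206*y + 30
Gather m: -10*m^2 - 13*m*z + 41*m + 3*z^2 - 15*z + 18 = -10*m^2 + m*(41 - 13*z) + 3*z^2 - 15*z + 18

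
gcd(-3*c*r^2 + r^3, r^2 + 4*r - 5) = 1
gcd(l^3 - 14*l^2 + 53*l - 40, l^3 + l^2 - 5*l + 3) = l - 1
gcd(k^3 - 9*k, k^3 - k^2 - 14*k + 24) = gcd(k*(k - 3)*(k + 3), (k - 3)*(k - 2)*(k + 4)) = k - 3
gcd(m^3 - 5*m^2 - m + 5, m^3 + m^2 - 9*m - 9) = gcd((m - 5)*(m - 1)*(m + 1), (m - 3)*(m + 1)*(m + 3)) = m + 1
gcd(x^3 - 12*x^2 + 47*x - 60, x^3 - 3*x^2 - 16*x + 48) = x^2 - 7*x + 12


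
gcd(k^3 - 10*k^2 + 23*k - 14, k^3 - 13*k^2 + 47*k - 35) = k^2 - 8*k + 7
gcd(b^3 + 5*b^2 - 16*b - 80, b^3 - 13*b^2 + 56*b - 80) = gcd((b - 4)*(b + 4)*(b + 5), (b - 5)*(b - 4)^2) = b - 4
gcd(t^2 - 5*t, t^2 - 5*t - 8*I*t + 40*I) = t - 5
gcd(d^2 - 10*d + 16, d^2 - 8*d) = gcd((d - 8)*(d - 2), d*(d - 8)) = d - 8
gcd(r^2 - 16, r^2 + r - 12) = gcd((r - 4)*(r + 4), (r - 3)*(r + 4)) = r + 4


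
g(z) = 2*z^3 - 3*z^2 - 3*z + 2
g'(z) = 6*z^2 - 6*z - 3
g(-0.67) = 2.06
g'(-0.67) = 3.71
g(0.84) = -1.45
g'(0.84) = -3.81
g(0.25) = 1.09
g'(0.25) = -4.12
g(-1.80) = -13.98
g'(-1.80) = 27.24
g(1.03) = -2.09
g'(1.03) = -2.81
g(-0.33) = 2.59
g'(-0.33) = -0.37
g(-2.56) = -43.54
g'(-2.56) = 51.68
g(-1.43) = -5.69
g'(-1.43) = 17.85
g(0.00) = 2.00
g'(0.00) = -3.00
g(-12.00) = -3850.00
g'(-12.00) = 933.00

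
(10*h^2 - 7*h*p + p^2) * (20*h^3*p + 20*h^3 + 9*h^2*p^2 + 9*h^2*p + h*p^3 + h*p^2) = 200*h^5*p + 200*h^5 - 50*h^4*p^2 - 50*h^4*p - 33*h^3*p^3 - 33*h^3*p^2 + 2*h^2*p^4 + 2*h^2*p^3 + h*p^5 + h*p^4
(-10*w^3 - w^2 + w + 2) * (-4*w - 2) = 40*w^4 + 24*w^3 - 2*w^2 - 10*w - 4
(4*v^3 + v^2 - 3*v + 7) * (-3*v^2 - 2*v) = -12*v^5 - 11*v^4 + 7*v^3 - 15*v^2 - 14*v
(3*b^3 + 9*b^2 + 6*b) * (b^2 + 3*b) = 3*b^5 + 18*b^4 + 33*b^3 + 18*b^2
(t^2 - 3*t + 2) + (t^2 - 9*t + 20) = 2*t^2 - 12*t + 22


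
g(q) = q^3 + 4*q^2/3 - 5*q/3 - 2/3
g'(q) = 3*q^2 + 8*q/3 - 5/3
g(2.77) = 26.20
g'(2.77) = 28.74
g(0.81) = -0.61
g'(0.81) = 2.46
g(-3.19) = -14.24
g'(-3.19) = 20.35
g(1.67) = 4.93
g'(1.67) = 11.15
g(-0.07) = -0.54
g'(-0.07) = -1.84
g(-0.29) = -0.10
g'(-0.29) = -2.19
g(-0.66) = 0.73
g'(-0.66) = -2.12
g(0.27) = -1.00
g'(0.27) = -0.73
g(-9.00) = -606.67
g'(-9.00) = 217.33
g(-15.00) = -3050.67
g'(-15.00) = 633.33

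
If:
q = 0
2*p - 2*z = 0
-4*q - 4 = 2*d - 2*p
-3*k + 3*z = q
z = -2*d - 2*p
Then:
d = -6/5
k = 4/5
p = 4/5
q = 0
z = 4/5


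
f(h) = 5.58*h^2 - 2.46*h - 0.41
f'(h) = 11.16*h - 2.46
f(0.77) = 1.00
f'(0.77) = 6.13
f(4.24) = 89.47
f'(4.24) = 44.86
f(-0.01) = -0.38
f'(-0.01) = -2.57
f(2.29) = 23.22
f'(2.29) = 23.10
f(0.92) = 2.05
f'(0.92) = 7.81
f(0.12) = -0.62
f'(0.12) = -1.12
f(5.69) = 166.25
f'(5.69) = 61.04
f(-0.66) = 3.64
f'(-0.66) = -9.83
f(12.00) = 773.59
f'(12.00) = 131.46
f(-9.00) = 473.71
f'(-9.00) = -102.90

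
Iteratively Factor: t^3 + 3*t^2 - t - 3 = (t + 1)*(t^2 + 2*t - 3) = (t - 1)*(t + 1)*(t + 3)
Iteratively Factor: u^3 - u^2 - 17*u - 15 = (u + 1)*(u^2 - 2*u - 15) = (u - 5)*(u + 1)*(u + 3)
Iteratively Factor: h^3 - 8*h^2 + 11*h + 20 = (h + 1)*(h^2 - 9*h + 20) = (h - 5)*(h + 1)*(h - 4)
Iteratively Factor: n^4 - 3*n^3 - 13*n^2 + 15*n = (n - 1)*(n^3 - 2*n^2 - 15*n) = (n - 1)*(n + 3)*(n^2 - 5*n) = (n - 5)*(n - 1)*(n + 3)*(n)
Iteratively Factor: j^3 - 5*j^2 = (j - 5)*(j^2) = j*(j - 5)*(j)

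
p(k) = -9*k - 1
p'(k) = -9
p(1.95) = -18.55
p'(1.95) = -9.00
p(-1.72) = 14.48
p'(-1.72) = -9.00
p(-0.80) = 6.20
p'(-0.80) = -9.00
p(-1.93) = 16.37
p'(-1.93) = -9.00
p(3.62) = -33.58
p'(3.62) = -9.00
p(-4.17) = 36.53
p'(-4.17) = -9.00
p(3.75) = -34.75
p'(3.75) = -9.00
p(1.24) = -12.16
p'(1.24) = -9.00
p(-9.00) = 80.00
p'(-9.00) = -9.00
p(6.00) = -55.00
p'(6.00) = -9.00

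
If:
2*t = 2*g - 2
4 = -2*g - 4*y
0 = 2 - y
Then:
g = -6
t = -7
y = 2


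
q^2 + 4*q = q*(q + 4)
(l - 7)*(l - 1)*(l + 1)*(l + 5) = l^4 - 2*l^3 - 36*l^2 + 2*l + 35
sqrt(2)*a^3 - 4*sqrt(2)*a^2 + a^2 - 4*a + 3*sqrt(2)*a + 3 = (a - 3)*(a - 1)*(sqrt(2)*a + 1)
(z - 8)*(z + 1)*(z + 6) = z^3 - z^2 - 50*z - 48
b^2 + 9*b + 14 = (b + 2)*(b + 7)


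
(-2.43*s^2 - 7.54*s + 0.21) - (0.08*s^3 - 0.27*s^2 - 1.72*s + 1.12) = -0.08*s^3 - 2.16*s^2 - 5.82*s - 0.91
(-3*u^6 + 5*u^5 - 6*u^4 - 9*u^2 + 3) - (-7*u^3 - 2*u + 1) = -3*u^6 + 5*u^5 - 6*u^4 + 7*u^3 - 9*u^2 + 2*u + 2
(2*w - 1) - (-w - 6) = 3*w + 5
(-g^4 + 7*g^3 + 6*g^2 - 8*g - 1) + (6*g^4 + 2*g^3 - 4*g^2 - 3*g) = 5*g^4 + 9*g^3 + 2*g^2 - 11*g - 1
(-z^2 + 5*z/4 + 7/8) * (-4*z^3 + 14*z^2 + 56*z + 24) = 4*z^5 - 19*z^4 - 42*z^3 + 233*z^2/4 + 79*z + 21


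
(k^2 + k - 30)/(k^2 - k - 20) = (k + 6)/(k + 4)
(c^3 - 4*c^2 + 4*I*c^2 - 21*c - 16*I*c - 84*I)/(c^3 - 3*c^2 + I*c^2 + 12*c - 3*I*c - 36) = (c^2 - 4*c - 21)/(c^2 - 3*c*(1 + I) + 9*I)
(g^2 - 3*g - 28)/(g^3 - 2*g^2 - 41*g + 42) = (g + 4)/(g^2 + 5*g - 6)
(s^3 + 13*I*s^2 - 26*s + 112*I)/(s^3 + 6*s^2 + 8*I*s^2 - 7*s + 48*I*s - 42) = (s^2 + 6*I*s + 16)/(s^2 + s*(6 + I) + 6*I)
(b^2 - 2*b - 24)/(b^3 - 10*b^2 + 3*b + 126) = (b + 4)/(b^2 - 4*b - 21)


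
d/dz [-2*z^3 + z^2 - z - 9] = -6*z^2 + 2*z - 1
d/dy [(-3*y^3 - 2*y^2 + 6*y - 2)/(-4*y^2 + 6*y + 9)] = (12*y^4 - 36*y^3 - 69*y^2 - 52*y + 66)/(16*y^4 - 48*y^3 - 36*y^2 + 108*y + 81)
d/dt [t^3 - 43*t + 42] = 3*t^2 - 43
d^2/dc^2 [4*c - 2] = 0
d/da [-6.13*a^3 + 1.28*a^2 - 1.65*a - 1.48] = -18.39*a^2 + 2.56*a - 1.65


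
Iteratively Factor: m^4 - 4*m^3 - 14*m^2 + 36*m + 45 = (m - 3)*(m^3 - m^2 - 17*m - 15) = (m - 5)*(m - 3)*(m^2 + 4*m + 3) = (m - 5)*(m - 3)*(m + 1)*(m + 3)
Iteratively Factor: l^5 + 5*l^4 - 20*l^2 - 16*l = (l)*(l^4 + 5*l^3 - 20*l - 16) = l*(l - 2)*(l^3 + 7*l^2 + 14*l + 8) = l*(l - 2)*(l + 2)*(l^2 + 5*l + 4) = l*(l - 2)*(l + 1)*(l + 2)*(l + 4)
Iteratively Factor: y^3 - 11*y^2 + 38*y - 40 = (y - 4)*(y^2 - 7*y + 10) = (y - 4)*(y - 2)*(y - 5)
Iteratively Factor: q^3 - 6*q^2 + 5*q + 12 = (q - 4)*(q^2 - 2*q - 3) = (q - 4)*(q + 1)*(q - 3)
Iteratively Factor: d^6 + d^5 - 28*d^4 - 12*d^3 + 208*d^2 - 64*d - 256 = (d + 1)*(d^5 - 28*d^3 + 16*d^2 + 192*d - 256) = (d + 1)*(d + 4)*(d^4 - 4*d^3 - 12*d^2 + 64*d - 64) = (d + 1)*(d + 4)^2*(d^3 - 8*d^2 + 20*d - 16) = (d - 4)*(d + 1)*(d + 4)^2*(d^2 - 4*d + 4) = (d - 4)*(d - 2)*(d + 1)*(d + 4)^2*(d - 2)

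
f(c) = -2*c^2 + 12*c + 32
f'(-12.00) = 60.00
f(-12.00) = -400.00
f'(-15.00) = 72.00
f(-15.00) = -598.00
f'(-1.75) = 19.00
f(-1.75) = 4.88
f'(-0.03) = 12.12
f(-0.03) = 31.64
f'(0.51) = 9.96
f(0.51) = 37.60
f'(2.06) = 3.76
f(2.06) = 48.23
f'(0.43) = 10.28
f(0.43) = 36.79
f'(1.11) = 7.56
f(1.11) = 42.86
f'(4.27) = -5.08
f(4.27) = 46.77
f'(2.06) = 3.76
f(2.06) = 48.23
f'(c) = 12 - 4*c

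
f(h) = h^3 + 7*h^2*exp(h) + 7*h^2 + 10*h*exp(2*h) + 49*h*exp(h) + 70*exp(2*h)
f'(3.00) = 90834.79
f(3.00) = 44650.84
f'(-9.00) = 117.01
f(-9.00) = -161.98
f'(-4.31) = -5.84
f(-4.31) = 48.88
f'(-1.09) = -1.02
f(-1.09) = -1.46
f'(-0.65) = 35.25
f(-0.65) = 4.91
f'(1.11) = 1991.79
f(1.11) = 947.92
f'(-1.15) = -3.89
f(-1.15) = -1.31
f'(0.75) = 963.76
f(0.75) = 437.83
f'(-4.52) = -2.99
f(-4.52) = 49.82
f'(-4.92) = 3.07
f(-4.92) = 49.83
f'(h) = 7*h^2*exp(h) + 3*h^2 + 20*h*exp(2*h) + 63*h*exp(h) + 14*h + 150*exp(2*h) + 49*exp(h)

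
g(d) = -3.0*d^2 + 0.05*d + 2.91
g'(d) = 0.05 - 6.0*d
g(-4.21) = -50.47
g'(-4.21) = 25.31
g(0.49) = 2.21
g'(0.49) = -2.89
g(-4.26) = -51.75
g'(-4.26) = 25.61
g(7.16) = -150.53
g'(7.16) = -42.91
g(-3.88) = -42.45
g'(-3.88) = 23.33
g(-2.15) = -11.06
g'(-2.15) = 12.95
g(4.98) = -71.24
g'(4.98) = -29.83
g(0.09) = 2.89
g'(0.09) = -0.49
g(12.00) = -428.49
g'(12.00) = -71.95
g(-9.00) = -240.54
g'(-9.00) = 54.05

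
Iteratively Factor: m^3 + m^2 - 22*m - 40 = (m + 2)*(m^2 - m - 20) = (m - 5)*(m + 2)*(m + 4)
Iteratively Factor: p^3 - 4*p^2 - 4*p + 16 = (p - 4)*(p^2 - 4) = (p - 4)*(p - 2)*(p + 2)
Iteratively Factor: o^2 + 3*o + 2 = (o + 2)*(o + 1)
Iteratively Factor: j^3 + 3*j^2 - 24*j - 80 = (j - 5)*(j^2 + 8*j + 16) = (j - 5)*(j + 4)*(j + 4)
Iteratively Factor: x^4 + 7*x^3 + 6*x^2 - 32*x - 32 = (x + 1)*(x^3 + 6*x^2 - 32) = (x - 2)*(x + 1)*(x^2 + 8*x + 16) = (x - 2)*(x + 1)*(x + 4)*(x + 4)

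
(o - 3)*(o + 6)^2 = o^3 + 9*o^2 - 108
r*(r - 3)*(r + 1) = r^3 - 2*r^2 - 3*r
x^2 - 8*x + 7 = (x - 7)*(x - 1)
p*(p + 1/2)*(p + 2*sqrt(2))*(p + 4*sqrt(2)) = p^4 + p^3/2 + 6*sqrt(2)*p^3 + 3*sqrt(2)*p^2 + 16*p^2 + 8*p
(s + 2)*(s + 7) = s^2 + 9*s + 14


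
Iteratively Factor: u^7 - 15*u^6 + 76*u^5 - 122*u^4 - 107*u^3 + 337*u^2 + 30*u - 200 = (u - 5)*(u^6 - 10*u^5 + 26*u^4 + 8*u^3 - 67*u^2 + 2*u + 40) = (u - 5)^2*(u^5 - 5*u^4 + u^3 + 13*u^2 - 2*u - 8) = (u - 5)^2*(u - 4)*(u^4 - u^3 - 3*u^2 + u + 2) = (u - 5)^2*(u - 4)*(u - 2)*(u^3 + u^2 - u - 1) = (u - 5)^2*(u - 4)*(u - 2)*(u + 1)*(u^2 - 1) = (u - 5)^2*(u - 4)*(u - 2)*(u - 1)*(u + 1)*(u + 1)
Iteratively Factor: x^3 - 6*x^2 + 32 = (x - 4)*(x^2 - 2*x - 8) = (x - 4)^2*(x + 2)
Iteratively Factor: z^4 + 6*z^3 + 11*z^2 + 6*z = (z)*(z^3 + 6*z^2 + 11*z + 6) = z*(z + 3)*(z^2 + 3*z + 2) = z*(z + 2)*(z + 3)*(z + 1)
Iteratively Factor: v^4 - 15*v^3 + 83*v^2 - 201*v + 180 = (v - 4)*(v^3 - 11*v^2 + 39*v - 45) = (v - 4)*(v - 3)*(v^2 - 8*v + 15) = (v - 4)*(v - 3)^2*(v - 5)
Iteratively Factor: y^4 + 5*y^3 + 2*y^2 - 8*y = (y - 1)*(y^3 + 6*y^2 + 8*y) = y*(y - 1)*(y^2 + 6*y + 8) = y*(y - 1)*(y + 2)*(y + 4)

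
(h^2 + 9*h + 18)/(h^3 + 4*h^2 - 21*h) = (h^2 + 9*h + 18)/(h*(h^2 + 4*h - 21))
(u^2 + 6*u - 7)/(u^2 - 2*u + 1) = (u + 7)/(u - 1)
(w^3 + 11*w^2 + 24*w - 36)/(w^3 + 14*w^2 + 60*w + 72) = (w - 1)/(w + 2)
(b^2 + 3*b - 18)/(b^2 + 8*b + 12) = (b - 3)/(b + 2)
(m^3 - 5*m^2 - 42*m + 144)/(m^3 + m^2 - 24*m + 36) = (m - 8)/(m - 2)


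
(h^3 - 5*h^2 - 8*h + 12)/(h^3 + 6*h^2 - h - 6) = (h^2 - 4*h - 12)/(h^2 + 7*h + 6)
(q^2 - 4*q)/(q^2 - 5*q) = (q - 4)/(q - 5)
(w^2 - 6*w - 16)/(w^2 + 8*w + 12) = (w - 8)/(w + 6)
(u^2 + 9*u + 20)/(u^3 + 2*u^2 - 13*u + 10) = (u + 4)/(u^2 - 3*u + 2)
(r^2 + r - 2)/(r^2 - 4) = (r - 1)/(r - 2)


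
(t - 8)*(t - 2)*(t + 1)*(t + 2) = t^4 - 7*t^3 - 12*t^2 + 28*t + 32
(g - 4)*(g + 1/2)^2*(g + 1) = g^4 - 2*g^3 - 27*g^2/4 - 19*g/4 - 1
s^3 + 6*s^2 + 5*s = s*(s + 1)*(s + 5)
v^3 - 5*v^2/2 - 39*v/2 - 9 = (v - 6)*(v + 1/2)*(v + 3)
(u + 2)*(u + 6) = u^2 + 8*u + 12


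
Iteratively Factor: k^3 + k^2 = (k + 1)*(k^2) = k*(k + 1)*(k)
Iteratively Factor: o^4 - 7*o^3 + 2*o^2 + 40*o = (o - 5)*(o^3 - 2*o^2 - 8*o) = (o - 5)*(o + 2)*(o^2 - 4*o) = (o - 5)*(o - 4)*(o + 2)*(o)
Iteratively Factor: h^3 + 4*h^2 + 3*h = (h)*(h^2 + 4*h + 3) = h*(h + 3)*(h + 1)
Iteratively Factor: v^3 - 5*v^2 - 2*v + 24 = (v - 4)*(v^2 - v - 6) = (v - 4)*(v + 2)*(v - 3)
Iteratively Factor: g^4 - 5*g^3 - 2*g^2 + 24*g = (g - 4)*(g^3 - g^2 - 6*g) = (g - 4)*(g - 3)*(g^2 + 2*g) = g*(g - 4)*(g - 3)*(g + 2)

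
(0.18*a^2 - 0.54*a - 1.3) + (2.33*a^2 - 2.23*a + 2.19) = 2.51*a^2 - 2.77*a + 0.89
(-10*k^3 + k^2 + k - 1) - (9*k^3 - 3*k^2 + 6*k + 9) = -19*k^3 + 4*k^2 - 5*k - 10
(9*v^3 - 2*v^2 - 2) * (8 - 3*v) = -27*v^4 + 78*v^3 - 16*v^2 + 6*v - 16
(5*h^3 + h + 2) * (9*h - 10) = 45*h^4 - 50*h^3 + 9*h^2 + 8*h - 20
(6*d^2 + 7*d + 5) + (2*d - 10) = 6*d^2 + 9*d - 5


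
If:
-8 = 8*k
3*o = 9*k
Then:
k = -1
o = -3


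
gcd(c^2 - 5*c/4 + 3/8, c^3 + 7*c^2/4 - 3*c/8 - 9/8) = c - 3/4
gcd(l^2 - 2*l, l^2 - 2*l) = l^2 - 2*l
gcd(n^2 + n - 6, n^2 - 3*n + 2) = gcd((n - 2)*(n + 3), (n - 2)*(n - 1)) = n - 2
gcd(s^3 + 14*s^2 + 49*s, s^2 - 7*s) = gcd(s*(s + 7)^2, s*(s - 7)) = s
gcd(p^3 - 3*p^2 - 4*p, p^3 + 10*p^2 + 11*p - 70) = 1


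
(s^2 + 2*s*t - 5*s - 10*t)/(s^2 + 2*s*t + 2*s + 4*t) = (s - 5)/(s + 2)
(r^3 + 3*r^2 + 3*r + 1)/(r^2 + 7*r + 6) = (r^2 + 2*r + 1)/(r + 6)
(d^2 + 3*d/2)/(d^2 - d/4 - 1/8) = 4*d*(2*d + 3)/(8*d^2 - 2*d - 1)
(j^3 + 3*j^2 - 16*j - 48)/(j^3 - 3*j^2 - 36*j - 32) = (j^2 - j - 12)/(j^2 - 7*j - 8)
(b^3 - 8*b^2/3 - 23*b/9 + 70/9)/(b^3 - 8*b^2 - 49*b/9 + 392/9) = (3*b^2 - b - 10)/(3*b^2 - 17*b - 56)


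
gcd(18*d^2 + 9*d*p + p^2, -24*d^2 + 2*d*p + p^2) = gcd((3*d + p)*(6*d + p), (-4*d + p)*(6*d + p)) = 6*d + p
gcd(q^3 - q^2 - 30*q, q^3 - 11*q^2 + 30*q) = q^2 - 6*q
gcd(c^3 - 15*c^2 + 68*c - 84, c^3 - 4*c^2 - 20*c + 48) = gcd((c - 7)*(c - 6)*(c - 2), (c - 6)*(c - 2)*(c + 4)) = c^2 - 8*c + 12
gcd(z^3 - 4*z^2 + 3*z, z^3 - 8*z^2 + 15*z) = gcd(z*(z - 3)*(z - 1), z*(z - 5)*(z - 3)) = z^2 - 3*z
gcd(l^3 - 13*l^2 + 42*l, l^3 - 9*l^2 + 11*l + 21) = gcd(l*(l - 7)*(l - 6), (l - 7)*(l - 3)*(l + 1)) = l - 7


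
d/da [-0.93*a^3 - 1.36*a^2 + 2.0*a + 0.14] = -2.79*a^2 - 2.72*a + 2.0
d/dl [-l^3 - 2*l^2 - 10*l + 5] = -3*l^2 - 4*l - 10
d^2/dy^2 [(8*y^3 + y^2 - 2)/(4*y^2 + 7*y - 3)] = 2*(460*y^3 - 564*y^2 + 48*y - 113)/(64*y^6 + 336*y^5 + 444*y^4 - 161*y^3 - 333*y^2 + 189*y - 27)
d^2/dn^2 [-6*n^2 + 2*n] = -12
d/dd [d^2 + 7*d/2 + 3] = 2*d + 7/2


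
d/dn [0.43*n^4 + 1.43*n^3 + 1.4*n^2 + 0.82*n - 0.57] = 1.72*n^3 + 4.29*n^2 + 2.8*n + 0.82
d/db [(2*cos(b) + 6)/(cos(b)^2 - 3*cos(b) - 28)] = 2*(cos(b)^2 + 6*cos(b) + 19)*sin(b)/(sin(b)^2 + 3*cos(b) + 27)^2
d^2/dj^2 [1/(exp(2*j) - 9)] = 4*(exp(2*j) + 9)*exp(2*j)/(exp(2*j) - 9)^3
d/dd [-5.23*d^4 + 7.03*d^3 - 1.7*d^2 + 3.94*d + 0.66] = -20.92*d^3 + 21.09*d^2 - 3.4*d + 3.94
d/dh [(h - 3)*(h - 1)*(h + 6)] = 3*h^2 + 4*h - 21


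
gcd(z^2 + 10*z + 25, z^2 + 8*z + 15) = z + 5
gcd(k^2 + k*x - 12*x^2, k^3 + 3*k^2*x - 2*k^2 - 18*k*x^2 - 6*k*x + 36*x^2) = -k + 3*x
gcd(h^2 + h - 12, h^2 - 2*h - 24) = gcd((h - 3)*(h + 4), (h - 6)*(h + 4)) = h + 4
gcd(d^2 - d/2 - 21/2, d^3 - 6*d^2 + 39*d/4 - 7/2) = d - 7/2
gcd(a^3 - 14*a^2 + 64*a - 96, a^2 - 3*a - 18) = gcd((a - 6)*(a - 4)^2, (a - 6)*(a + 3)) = a - 6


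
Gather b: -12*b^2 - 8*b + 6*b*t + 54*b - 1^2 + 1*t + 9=-12*b^2 + b*(6*t + 46) + t + 8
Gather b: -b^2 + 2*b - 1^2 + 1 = -b^2 + 2*b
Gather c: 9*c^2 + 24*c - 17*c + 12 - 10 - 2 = 9*c^2 + 7*c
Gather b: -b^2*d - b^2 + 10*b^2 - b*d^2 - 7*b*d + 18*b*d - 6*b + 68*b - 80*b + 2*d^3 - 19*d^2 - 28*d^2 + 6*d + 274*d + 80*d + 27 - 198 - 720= b^2*(9 - d) + b*(-d^2 + 11*d - 18) + 2*d^3 - 47*d^2 + 360*d - 891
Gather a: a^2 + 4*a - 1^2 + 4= a^2 + 4*a + 3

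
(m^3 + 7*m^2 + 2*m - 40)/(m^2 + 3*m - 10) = m + 4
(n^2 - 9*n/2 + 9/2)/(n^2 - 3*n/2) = (n - 3)/n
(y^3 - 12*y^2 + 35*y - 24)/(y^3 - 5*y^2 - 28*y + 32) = (y - 3)/(y + 4)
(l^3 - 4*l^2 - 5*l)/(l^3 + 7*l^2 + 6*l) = (l - 5)/(l + 6)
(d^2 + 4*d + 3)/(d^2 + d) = (d + 3)/d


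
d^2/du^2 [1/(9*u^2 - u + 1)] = 2*(-81*u^2 + 9*u + (18*u - 1)^2 - 9)/(9*u^2 - u + 1)^3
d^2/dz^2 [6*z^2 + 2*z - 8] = 12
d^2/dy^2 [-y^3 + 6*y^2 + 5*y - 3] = 12 - 6*y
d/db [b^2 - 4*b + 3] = 2*b - 4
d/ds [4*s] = 4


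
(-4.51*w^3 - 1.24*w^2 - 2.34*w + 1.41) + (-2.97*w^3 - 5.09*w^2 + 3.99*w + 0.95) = -7.48*w^3 - 6.33*w^2 + 1.65*w + 2.36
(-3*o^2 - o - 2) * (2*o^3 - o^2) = -6*o^5 + o^4 - 3*o^3 + 2*o^2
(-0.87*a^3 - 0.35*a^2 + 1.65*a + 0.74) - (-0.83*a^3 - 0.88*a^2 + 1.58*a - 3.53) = -0.04*a^3 + 0.53*a^2 + 0.0699999999999998*a + 4.27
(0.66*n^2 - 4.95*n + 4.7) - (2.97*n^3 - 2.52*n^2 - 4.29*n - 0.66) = -2.97*n^3 + 3.18*n^2 - 0.66*n + 5.36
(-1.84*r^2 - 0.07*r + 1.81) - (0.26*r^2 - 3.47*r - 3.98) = -2.1*r^2 + 3.4*r + 5.79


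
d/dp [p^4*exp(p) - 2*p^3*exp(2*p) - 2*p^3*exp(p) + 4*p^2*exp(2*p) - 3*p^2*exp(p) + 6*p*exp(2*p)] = (p^4 - 4*p^3*exp(p) + 2*p^3 + 2*p^2*exp(p) - 9*p^2 + 20*p*exp(p) - 6*p + 6*exp(p))*exp(p)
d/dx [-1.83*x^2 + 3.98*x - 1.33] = 3.98 - 3.66*x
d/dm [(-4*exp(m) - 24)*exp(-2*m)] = 4*(exp(m) + 12)*exp(-2*m)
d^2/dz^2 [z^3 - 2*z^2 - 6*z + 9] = 6*z - 4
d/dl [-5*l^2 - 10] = -10*l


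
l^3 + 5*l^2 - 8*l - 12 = (l - 2)*(l + 1)*(l + 6)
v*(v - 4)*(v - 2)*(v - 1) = v^4 - 7*v^3 + 14*v^2 - 8*v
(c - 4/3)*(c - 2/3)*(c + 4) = c^3 + 2*c^2 - 64*c/9 + 32/9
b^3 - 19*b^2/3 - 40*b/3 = b*(b - 8)*(b + 5/3)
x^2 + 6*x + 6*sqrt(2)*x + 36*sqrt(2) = (x + 6)*(x + 6*sqrt(2))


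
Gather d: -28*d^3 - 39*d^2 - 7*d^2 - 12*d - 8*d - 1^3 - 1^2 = -28*d^3 - 46*d^2 - 20*d - 2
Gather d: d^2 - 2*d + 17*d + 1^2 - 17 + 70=d^2 + 15*d + 54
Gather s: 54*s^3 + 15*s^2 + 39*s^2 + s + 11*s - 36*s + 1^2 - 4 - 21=54*s^3 + 54*s^2 - 24*s - 24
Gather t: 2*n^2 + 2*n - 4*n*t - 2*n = 2*n^2 - 4*n*t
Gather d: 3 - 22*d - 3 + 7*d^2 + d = 7*d^2 - 21*d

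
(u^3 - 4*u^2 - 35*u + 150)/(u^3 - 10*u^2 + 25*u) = (u + 6)/u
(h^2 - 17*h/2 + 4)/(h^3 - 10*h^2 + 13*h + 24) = (h - 1/2)/(h^2 - 2*h - 3)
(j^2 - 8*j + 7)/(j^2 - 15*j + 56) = (j - 1)/(j - 8)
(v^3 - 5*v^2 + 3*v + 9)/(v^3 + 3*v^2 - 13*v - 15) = (v - 3)/(v + 5)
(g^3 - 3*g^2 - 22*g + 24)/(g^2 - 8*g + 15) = (g^3 - 3*g^2 - 22*g + 24)/(g^2 - 8*g + 15)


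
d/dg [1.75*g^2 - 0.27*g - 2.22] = 3.5*g - 0.27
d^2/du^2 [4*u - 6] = 0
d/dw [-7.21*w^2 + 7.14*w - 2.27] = 7.14 - 14.42*w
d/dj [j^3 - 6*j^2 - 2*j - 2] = 3*j^2 - 12*j - 2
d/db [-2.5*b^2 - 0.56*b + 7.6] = -5.0*b - 0.56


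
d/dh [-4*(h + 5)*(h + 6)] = -8*h - 44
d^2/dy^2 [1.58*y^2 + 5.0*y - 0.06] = 3.16000000000000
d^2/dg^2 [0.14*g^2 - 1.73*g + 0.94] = 0.280000000000000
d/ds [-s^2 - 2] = -2*s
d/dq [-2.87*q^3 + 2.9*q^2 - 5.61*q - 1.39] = -8.61*q^2 + 5.8*q - 5.61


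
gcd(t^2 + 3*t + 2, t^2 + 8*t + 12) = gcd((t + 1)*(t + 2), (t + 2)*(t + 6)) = t + 2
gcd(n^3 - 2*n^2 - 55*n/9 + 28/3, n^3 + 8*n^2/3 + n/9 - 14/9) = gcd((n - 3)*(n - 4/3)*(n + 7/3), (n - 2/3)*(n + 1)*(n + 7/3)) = n + 7/3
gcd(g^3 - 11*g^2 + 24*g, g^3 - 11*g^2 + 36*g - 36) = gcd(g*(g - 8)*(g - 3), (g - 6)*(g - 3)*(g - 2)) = g - 3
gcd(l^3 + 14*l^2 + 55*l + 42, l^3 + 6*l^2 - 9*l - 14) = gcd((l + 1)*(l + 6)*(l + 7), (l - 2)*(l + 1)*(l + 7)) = l^2 + 8*l + 7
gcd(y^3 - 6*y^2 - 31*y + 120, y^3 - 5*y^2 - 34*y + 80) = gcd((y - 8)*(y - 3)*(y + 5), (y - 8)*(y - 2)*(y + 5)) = y^2 - 3*y - 40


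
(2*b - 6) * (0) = 0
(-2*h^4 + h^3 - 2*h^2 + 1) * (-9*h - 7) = 18*h^5 + 5*h^4 + 11*h^3 + 14*h^2 - 9*h - 7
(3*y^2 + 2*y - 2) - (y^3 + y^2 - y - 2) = -y^3 + 2*y^2 + 3*y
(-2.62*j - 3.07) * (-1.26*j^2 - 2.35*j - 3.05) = 3.3012*j^3 + 10.0252*j^2 + 15.2055*j + 9.3635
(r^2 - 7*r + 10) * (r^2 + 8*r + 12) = r^4 + r^3 - 34*r^2 - 4*r + 120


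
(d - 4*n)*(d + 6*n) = d^2 + 2*d*n - 24*n^2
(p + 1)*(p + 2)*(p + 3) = p^3 + 6*p^2 + 11*p + 6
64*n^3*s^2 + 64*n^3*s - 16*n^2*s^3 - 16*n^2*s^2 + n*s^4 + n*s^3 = s*(-8*n + s)^2*(n*s + n)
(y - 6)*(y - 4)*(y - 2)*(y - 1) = y^4 - 13*y^3 + 56*y^2 - 92*y + 48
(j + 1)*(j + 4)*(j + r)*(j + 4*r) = j^4 + 5*j^3*r + 5*j^3 + 4*j^2*r^2 + 25*j^2*r + 4*j^2 + 20*j*r^2 + 20*j*r + 16*r^2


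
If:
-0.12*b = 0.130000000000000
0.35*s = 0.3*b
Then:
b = -1.08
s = -0.93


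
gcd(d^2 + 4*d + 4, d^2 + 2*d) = d + 2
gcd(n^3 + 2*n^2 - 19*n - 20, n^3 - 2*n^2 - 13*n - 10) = n + 1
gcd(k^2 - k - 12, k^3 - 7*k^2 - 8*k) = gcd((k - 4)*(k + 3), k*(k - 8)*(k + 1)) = 1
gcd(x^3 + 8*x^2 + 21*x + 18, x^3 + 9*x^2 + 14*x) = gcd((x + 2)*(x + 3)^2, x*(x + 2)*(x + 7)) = x + 2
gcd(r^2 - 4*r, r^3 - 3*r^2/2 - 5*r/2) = r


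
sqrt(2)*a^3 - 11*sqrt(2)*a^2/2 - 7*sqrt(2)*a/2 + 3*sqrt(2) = (a - 6)*(a - 1/2)*(sqrt(2)*a + sqrt(2))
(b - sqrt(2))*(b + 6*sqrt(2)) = b^2 + 5*sqrt(2)*b - 12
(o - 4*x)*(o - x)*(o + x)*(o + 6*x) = o^4 + 2*o^3*x - 25*o^2*x^2 - 2*o*x^3 + 24*x^4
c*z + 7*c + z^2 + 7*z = (c + z)*(z + 7)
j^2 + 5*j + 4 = (j + 1)*(j + 4)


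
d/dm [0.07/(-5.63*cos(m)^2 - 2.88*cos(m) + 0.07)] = -(0.7882*cos(m) + 0.2016)*sin(m)/(5.63*cos(m)^2 + 2.88*cos(m) - 0.07)^2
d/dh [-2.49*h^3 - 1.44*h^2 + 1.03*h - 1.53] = -7.47*h^2 - 2.88*h + 1.03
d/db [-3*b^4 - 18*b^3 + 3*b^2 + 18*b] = -12*b^3 - 54*b^2 + 6*b + 18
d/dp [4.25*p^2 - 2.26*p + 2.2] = 8.5*p - 2.26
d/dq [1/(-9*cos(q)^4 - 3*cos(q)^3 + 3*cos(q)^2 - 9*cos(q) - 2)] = 3*(-12*cos(q)^3 - 3*cos(q)^2 + 2*cos(q) - 3)*sin(q)/(9*cos(q)^4 + 3*cos(q)^3 - 3*cos(q)^2 + 9*cos(q) + 2)^2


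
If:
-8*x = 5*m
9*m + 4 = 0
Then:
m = -4/9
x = 5/18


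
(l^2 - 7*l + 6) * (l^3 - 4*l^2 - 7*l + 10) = l^5 - 11*l^4 + 27*l^3 + 35*l^2 - 112*l + 60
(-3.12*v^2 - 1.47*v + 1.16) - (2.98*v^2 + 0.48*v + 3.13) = -6.1*v^2 - 1.95*v - 1.97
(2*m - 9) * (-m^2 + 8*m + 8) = -2*m^3 + 25*m^2 - 56*m - 72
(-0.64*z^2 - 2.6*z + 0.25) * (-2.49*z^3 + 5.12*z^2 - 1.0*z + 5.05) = 1.5936*z^5 + 3.1972*z^4 - 13.2945*z^3 + 0.648*z^2 - 13.38*z + 1.2625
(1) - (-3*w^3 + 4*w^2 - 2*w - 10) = 3*w^3 - 4*w^2 + 2*w + 11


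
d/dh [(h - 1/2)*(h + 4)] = 2*h + 7/2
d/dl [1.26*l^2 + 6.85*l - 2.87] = 2.52*l + 6.85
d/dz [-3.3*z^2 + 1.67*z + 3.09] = 1.67 - 6.6*z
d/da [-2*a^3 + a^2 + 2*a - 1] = -6*a^2 + 2*a + 2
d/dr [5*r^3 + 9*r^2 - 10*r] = 15*r^2 + 18*r - 10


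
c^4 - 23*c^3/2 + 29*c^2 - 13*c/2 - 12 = (c - 8)*(c - 3)*(c - 1)*(c + 1/2)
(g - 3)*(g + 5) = g^2 + 2*g - 15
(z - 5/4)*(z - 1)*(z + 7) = z^3 + 19*z^2/4 - 29*z/2 + 35/4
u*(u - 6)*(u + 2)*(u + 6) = u^4 + 2*u^3 - 36*u^2 - 72*u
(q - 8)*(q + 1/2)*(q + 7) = q^3 - q^2/2 - 113*q/2 - 28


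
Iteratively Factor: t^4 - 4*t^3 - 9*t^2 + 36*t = (t)*(t^3 - 4*t^2 - 9*t + 36) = t*(t - 4)*(t^2 - 9) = t*(t - 4)*(t + 3)*(t - 3)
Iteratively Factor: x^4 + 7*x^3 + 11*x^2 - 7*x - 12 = (x + 3)*(x^3 + 4*x^2 - x - 4) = (x + 3)*(x + 4)*(x^2 - 1) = (x + 1)*(x + 3)*(x + 4)*(x - 1)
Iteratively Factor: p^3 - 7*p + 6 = (p + 3)*(p^2 - 3*p + 2) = (p - 2)*(p + 3)*(p - 1)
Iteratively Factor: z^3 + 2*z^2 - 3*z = (z + 3)*(z^2 - z) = (z - 1)*(z + 3)*(z)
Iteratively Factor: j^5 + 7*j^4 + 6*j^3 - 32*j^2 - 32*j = (j)*(j^4 + 7*j^3 + 6*j^2 - 32*j - 32) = j*(j - 2)*(j^3 + 9*j^2 + 24*j + 16) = j*(j - 2)*(j + 4)*(j^2 + 5*j + 4) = j*(j - 2)*(j + 4)^2*(j + 1)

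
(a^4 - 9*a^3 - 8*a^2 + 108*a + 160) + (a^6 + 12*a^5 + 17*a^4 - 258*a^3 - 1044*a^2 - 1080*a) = a^6 + 12*a^5 + 18*a^4 - 267*a^3 - 1052*a^2 - 972*a + 160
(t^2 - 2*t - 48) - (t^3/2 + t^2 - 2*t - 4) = -t^3/2 - 44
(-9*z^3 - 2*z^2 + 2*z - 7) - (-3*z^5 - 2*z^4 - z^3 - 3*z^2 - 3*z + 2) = 3*z^5 + 2*z^4 - 8*z^3 + z^2 + 5*z - 9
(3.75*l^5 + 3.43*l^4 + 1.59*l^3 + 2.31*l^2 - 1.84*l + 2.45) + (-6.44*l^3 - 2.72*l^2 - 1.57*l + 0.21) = 3.75*l^5 + 3.43*l^4 - 4.85*l^3 - 0.41*l^2 - 3.41*l + 2.66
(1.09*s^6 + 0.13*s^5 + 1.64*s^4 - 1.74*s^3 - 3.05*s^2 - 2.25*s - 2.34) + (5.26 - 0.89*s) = 1.09*s^6 + 0.13*s^5 + 1.64*s^4 - 1.74*s^3 - 3.05*s^2 - 3.14*s + 2.92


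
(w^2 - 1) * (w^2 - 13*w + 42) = w^4 - 13*w^3 + 41*w^2 + 13*w - 42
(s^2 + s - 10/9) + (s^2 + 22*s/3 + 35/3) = 2*s^2 + 25*s/3 + 95/9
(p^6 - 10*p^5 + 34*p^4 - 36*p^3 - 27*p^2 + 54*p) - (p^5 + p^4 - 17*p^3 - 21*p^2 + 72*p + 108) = p^6 - 11*p^5 + 33*p^4 - 19*p^3 - 6*p^2 - 18*p - 108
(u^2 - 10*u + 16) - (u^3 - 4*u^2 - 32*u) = -u^3 + 5*u^2 + 22*u + 16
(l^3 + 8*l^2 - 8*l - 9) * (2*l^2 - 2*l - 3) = 2*l^5 + 14*l^4 - 35*l^3 - 26*l^2 + 42*l + 27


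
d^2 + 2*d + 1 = (d + 1)^2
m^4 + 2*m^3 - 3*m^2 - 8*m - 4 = (m - 2)*(m + 1)^2*(m + 2)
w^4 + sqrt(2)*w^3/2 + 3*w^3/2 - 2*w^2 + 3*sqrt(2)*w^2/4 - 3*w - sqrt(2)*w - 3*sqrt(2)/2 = (w + 3/2)*(w - sqrt(2))*(w + sqrt(2)/2)*(w + sqrt(2))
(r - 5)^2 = r^2 - 10*r + 25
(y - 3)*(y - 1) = y^2 - 4*y + 3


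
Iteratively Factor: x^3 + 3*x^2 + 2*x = (x)*(x^2 + 3*x + 2) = x*(x + 2)*(x + 1)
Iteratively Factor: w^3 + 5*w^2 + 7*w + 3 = (w + 1)*(w^2 + 4*w + 3) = (w + 1)^2*(w + 3)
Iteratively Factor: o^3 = (o)*(o^2) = o^2*(o)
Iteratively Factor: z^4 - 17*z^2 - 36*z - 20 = (z + 2)*(z^3 - 2*z^2 - 13*z - 10) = (z + 1)*(z + 2)*(z^2 - 3*z - 10) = (z + 1)*(z + 2)^2*(z - 5)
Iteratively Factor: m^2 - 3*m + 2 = (m - 1)*(m - 2)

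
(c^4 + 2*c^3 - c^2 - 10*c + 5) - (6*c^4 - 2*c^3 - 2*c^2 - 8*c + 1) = -5*c^4 + 4*c^3 + c^2 - 2*c + 4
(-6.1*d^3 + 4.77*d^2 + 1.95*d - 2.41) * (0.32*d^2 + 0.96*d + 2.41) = -1.952*d^5 - 4.3296*d^4 - 9.4978*d^3 + 12.5965*d^2 + 2.3859*d - 5.8081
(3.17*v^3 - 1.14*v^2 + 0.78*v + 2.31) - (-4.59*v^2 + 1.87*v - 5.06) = 3.17*v^3 + 3.45*v^2 - 1.09*v + 7.37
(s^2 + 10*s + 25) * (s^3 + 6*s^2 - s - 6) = s^5 + 16*s^4 + 84*s^3 + 134*s^2 - 85*s - 150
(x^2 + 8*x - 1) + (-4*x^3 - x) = -4*x^3 + x^2 + 7*x - 1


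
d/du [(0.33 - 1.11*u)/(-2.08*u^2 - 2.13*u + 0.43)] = (-2.3088*u^2 + 1.3728*u + 0.2256)/(4.3264*u^4 + 8.8608*u^3 + 2.7481*u^2 - 1.8318*u + 0.1849)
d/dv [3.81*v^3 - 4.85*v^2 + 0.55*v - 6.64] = 11.43*v^2 - 9.7*v + 0.55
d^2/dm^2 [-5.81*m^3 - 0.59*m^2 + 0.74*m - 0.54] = -34.86*m - 1.18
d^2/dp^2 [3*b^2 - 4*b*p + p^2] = 2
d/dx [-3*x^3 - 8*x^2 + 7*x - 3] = -9*x^2 - 16*x + 7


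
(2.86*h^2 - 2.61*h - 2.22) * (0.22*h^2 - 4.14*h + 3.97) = 0.6292*h^4 - 12.4146*h^3 + 21.6712*h^2 - 1.1709*h - 8.8134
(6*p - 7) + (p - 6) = 7*p - 13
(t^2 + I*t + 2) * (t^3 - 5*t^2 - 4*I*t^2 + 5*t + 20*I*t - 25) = t^5 - 5*t^4 - 3*I*t^4 + 11*t^3 + 15*I*t^3 - 55*t^2 - 3*I*t^2 + 10*t + 15*I*t - 50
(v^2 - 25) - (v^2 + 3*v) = -3*v - 25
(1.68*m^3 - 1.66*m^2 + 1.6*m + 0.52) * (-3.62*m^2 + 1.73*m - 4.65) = -6.0816*m^5 + 8.9156*m^4 - 16.4758*m^3 + 8.6046*m^2 - 6.5404*m - 2.418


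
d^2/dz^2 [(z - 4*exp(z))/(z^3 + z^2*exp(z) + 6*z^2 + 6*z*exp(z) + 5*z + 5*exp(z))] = (2*(z - 4*exp(z))*(z^2*exp(z) + 3*z^2 + 8*z*exp(z) + 12*z + 11*exp(z) + 5)^2 + (-(z - 4*exp(z))*(z^2*exp(z) + 10*z*exp(z) + 6*z + 19*exp(z) + 12) + 2*(4*exp(z) - 1)*(z^2*exp(z) + 3*z^2 + 8*z*exp(z) + 12*z + 11*exp(z) + 5))*(z^3 + z^2*exp(z) + 6*z^2 + 6*z*exp(z) + 5*z + 5*exp(z)) - 4*(z^3 + z^2*exp(z) + 6*z^2 + 6*z*exp(z) + 5*z + 5*exp(z))^2*exp(z))/(z^3 + z^2*exp(z) + 6*z^2 + 6*z*exp(z) + 5*z + 5*exp(z))^3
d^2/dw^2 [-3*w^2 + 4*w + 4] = -6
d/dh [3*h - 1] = 3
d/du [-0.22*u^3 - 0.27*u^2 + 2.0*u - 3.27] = -0.66*u^2 - 0.54*u + 2.0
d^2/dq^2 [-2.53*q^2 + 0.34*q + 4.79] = -5.06000000000000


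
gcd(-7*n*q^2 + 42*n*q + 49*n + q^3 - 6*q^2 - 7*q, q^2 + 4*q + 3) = q + 1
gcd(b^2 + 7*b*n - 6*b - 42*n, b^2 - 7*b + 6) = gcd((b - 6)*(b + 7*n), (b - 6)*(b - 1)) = b - 6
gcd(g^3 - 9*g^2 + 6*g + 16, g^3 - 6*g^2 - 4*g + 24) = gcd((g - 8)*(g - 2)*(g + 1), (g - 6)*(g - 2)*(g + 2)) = g - 2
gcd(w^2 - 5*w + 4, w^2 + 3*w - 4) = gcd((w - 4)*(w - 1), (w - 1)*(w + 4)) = w - 1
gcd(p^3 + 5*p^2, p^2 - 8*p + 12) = 1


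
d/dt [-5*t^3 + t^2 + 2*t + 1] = -15*t^2 + 2*t + 2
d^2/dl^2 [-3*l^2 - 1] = -6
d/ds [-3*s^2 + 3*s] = 3 - 6*s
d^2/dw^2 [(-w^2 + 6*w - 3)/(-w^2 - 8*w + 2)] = 2*(-14*w^3 + 15*w^2 + 36*w + 106)/(w^6 + 24*w^5 + 186*w^4 + 416*w^3 - 372*w^2 + 96*w - 8)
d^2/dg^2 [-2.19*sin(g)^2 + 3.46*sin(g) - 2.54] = -3.46*sin(g) - 4.38*cos(2*g)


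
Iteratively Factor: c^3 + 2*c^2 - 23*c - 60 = (c + 3)*(c^2 - c - 20) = (c + 3)*(c + 4)*(c - 5)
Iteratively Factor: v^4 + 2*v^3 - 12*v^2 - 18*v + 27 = (v - 3)*(v^3 + 5*v^2 + 3*v - 9) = (v - 3)*(v + 3)*(v^2 + 2*v - 3) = (v - 3)*(v + 3)^2*(v - 1)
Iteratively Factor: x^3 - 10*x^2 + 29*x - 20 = (x - 5)*(x^2 - 5*x + 4) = (x - 5)*(x - 1)*(x - 4)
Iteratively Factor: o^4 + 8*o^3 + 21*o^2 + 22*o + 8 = (o + 4)*(o^3 + 4*o^2 + 5*o + 2) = (o + 1)*(o + 4)*(o^2 + 3*o + 2) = (o + 1)*(o + 2)*(o + 4)*(o + 1)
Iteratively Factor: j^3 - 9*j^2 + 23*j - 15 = (j - 3)*(j^2 - 6*j + 5) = (j - 5)*(j - 3)*(j - 1)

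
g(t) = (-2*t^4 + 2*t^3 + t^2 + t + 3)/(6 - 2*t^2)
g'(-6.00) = -12.81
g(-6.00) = 45.32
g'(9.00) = 17.03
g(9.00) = 74.17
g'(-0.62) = 0.58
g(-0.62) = 0.38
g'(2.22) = 3.74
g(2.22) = 4.29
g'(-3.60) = -7.20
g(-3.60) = 20.93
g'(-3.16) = -5.61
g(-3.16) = 18.09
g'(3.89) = 6.89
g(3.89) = 13.11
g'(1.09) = 1.66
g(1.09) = 1.39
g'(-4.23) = -8.90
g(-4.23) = 26.02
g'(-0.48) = 0.26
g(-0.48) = 0.44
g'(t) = 4*t*(-2*t^4 + 2*t^3 + t^2 + t + 3)/(6 - 2*t^2)^2 + (-8*t^3 + 6*t^2 + 2*t + 1)/(6 - 2*t^2)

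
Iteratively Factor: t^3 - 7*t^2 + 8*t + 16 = (t - 4)*(t^2 - 3*t - 4) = (t - 4)^2*(t + 1)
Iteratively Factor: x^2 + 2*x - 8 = (x - 2)*(x + 4)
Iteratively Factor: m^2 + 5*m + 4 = (m + 1)*(m + 4)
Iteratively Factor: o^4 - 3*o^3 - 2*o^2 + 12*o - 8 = (o - 2)*(o^3 - o^2 - 4*o + 4) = (o - 2)*(o + 2)*(o^2 - 3*o + 2) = (o - 2)*(o - 1)*(o + 2)*(o - 2)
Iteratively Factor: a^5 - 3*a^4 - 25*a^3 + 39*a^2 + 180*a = (a - 5)*(a^4 + 2*a^3 - 15*a^2 - 36*a) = a*(a - 5)*(a^3 + 2*a^2 - 15*a - 36) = a*(a - 5)*(a + 3)*(a^2 - a - 12) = a*(a - 5)*(a + 3)^2*(a - 4)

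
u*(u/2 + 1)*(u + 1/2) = u^3/2 + 5*u^2/4 + u/2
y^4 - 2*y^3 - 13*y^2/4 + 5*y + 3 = (y - 2)^2*(y + 1/2)*(y + 3/2)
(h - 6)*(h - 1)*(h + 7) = h^3 - 43*h + 42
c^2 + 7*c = c*(c + 7)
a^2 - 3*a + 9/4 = (a - 3/2)^2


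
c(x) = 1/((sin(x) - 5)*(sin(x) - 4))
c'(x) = -cos(x)/((sin(x) - 5)*(sin(x) - 4)^2) - cos(x)/((sin(x) - 5)^2*(sin(x) - 4))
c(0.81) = 0.07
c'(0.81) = 0.03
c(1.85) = 0.08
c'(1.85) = -0.01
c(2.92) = 0.06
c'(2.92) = -0.03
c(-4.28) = 0.08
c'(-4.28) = -0.02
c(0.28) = 0.06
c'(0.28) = 0.03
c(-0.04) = 0.05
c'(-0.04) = 0.02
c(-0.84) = 0.04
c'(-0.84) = 0.01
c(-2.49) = 0.04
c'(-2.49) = -0.01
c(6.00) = 0.04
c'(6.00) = 0.02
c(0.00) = 0.05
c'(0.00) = 0.02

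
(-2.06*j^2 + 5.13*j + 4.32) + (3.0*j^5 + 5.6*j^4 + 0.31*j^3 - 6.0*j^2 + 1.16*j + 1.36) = 3.0*j^5 + 5.6*j^4 + 0.31*j^3 - 8.06*j^2 + 6.29*j + 5.68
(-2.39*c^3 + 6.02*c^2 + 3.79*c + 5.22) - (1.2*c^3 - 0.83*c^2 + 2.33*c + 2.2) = -3.59*c^3 + 6.85*c^2 + 1.46*c + 3.02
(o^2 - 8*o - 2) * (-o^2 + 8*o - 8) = -o^4 + 16*o^3 - 70*o^2 + 48*o + 16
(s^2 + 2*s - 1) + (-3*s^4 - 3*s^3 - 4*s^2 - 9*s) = -3*s^4 - 3*s^3 - 3*s^2 - 7*s - 1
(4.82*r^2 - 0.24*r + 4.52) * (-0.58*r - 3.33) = -2.7956*r^3 - 15.9114*r^2 - 1.8224*r - 15.0516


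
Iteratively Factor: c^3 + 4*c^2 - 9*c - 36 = (c + 3)*(c^2 + c - 12) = (c - 3)*(c + 3)*(c + 4)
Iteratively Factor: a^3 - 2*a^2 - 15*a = (a)*(a^2 - 2*a - 15) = a*(a - 5)*(a + 3)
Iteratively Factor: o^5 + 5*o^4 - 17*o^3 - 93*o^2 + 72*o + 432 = (o + 3)*(o^4 + 2*o^3 - 23*o^2 - 24*o + 144) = (o - 3)*(o + 3)*(o^3 + 5*o^2 - 8*o - 48) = (o - 3)*(o + 3)*(o + 4)*(o^2 + o - 12) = (o - 3)^2*(o + 3)*(o + 4)*(o + 4)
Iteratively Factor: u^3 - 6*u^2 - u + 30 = (u + 2)*(u^2 - 8*u + 15) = (u - 3)*(u + 2)*(u - 5)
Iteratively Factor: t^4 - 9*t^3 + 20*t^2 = (t)*(t^3 - 9*t^2 + 20*t) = t*(t - 4)*(t^2 - 5*t) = t^2*(t - 4)*(t - 5)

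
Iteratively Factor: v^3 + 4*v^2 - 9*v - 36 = (v + 4)*(v^2 - 9) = (v - 3)*(v + 4)*(v + 3)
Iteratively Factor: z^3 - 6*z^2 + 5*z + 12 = (z + 1)*(z^2 - 7*z + 12) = (z - 3)*(z + 1)*(z - 4)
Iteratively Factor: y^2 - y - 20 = (y + 4)*(y - 5)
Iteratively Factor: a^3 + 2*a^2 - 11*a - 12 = (a - 3)*(a^2 + 5*a + 4) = (a - 3)*(a + 1)*(a + 4)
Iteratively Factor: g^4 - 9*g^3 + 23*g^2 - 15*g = (g)*(g^3 - 9*g^2 + 23*g - 15) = g*(g - 3)*(g^2 - 6*g + 5) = g*(g - 5)*(g - 3)*(g - 1)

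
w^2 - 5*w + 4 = (w - 4)*(w - 1)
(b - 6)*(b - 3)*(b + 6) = b^3 - 3*b^2 - 36*b + 108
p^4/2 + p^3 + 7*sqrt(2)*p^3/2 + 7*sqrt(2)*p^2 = p^2*(p/2 + 1)*(p + 7*sqrt(2))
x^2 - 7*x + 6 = (x - 6)*(x - 1)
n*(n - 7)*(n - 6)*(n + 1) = n^4 - 12*n^3 + 29*n^2 + 42*n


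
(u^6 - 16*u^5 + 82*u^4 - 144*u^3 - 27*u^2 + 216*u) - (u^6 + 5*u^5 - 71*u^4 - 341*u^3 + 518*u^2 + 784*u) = -21*u^5 + 153*u^4 + 197*u^3 - 545*u^2 - 568*u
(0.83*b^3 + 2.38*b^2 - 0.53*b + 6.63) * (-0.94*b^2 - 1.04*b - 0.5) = -0.7802*b^5 - 3.1004*b^4 - 2.392*b^3 - 6.871*b^2 - 6.6302*b - 3.315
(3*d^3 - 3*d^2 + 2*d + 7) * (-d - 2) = -3*d^4 - 3*d^3 + 4*d^2 - 11*d - 14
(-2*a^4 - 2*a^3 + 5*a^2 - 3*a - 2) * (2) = -4*a^4 - 4*a^3 + 10*a^2 - 6*a - 4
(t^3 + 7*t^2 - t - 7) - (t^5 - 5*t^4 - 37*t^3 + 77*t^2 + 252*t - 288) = -t^5 + 5*t^4 + 38*t^3 - 70*t^2 - 253*t + 281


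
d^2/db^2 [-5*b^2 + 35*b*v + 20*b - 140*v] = -10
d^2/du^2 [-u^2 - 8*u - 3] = -2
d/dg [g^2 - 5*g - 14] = 2*g - 5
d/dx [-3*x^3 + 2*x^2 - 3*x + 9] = -9*x^2 + 4*x - 3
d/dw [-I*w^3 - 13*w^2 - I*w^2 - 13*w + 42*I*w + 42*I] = -3*I*w^2 - 26*w - 2*I*w - 13 + 42*I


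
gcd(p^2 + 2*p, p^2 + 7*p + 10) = p + 2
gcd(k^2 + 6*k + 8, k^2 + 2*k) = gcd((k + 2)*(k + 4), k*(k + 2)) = k + 2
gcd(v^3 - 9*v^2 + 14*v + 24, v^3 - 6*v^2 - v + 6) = v^2 - 5*v - 6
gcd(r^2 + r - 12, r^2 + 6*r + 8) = r + 4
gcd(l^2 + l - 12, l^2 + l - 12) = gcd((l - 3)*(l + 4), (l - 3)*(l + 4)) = l^2 + l - 12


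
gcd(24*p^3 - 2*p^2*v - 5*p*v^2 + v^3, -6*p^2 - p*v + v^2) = 6*p^2 + p*v - v^2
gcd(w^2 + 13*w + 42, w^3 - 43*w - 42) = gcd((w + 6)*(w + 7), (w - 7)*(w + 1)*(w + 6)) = w + 6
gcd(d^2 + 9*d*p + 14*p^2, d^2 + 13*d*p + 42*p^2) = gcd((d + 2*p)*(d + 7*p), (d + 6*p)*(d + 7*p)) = d + 7*p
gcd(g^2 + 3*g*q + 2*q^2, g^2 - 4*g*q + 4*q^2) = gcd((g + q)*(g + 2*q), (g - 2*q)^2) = 1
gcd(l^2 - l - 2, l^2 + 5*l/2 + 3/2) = l + 1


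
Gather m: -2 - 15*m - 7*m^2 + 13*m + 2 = -7*m^2 - 2*m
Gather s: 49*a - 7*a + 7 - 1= 42*a + 6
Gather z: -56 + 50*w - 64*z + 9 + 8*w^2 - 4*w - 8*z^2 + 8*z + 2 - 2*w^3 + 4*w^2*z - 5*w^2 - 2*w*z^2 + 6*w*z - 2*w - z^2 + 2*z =-2*w^3 + 3*w^2 + 44*w + z^2*(-2*w - 9) + z*(4*w^2 + 6*w - 54) - 45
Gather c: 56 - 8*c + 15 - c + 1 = 72 - 9*c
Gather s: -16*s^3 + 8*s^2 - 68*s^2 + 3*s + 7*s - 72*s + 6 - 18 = -16*s^3 - 60*s^2 - 62*s - 12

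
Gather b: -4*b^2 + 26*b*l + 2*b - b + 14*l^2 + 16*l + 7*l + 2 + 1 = -4*b^2 + b*(26*l + 1) + 14*l^2 + 23*l + 3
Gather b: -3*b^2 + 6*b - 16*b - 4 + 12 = -3*b^2 - 10*b + 8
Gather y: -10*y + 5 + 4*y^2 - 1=4*y^2 - 10*y + 4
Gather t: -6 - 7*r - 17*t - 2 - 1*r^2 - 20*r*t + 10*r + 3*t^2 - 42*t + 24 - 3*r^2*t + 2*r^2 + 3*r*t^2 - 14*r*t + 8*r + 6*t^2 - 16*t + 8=r^2 + 11*r + t^2*(3*r + 9) + t*(-3*r^2 - 34*r - 75) + 24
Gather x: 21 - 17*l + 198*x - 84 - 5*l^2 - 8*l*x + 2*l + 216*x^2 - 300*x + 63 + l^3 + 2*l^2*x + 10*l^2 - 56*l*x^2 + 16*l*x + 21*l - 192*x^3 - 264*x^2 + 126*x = l^3 + 5*l^2 + 6*l - 192*x^3 + x^2*(-56*l - 48) + x*(2*l^2 + 8*l + 24)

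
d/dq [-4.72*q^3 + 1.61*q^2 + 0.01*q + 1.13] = -14.16*q^2 + 3.22*q + 0.01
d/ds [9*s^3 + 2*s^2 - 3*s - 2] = 27*s^2 + 4*s - 3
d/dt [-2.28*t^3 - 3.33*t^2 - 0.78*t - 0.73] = -6.84*t^2 - 6.66*t - 0.78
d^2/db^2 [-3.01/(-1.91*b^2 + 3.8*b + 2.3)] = (21.961562*b^2 - 43.69316*b - 3.01*(3.82*b - 3.8)*(7.64*b - 7.6) - 26.44586)/(-1.91*b^2 + 3.8*b + 2.3)^3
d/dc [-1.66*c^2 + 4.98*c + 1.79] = 4.98 - 3.32*c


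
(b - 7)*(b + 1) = b^2 - 6*b - 7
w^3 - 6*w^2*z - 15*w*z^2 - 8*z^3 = (w - 8*z)*(w + z)^2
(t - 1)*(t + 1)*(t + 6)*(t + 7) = t^4 + 13*t^3 + 41*t^2 - 13*t - 42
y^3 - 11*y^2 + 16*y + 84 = (y - 7)*(y - 6)*(y + 2)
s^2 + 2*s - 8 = (s - 2)*(s + 4)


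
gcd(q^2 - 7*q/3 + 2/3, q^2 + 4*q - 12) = q - 2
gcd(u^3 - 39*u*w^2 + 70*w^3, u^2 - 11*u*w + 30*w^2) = u - 5*w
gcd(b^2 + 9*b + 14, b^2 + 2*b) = b + 2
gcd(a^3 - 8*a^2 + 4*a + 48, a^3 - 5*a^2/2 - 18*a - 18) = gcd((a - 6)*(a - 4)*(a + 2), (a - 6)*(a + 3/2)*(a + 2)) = a^2 - 4*a - 12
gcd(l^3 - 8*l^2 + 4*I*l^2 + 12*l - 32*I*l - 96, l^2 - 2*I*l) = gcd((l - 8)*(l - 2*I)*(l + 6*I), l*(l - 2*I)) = l - 2*I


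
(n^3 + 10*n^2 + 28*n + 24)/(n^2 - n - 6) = (n^2 + 8*n + 12)/(n - 3)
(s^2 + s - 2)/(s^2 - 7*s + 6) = (s + 2)/(s - 6)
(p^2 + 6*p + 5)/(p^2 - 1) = (p + 5)/(p - 1)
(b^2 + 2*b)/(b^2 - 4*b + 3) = b*(b + 2)/(b^2 - 4*b + 3)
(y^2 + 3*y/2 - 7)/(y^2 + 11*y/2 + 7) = (y - 2)/(y + 2)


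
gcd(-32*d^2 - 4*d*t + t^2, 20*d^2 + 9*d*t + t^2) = 4*d + t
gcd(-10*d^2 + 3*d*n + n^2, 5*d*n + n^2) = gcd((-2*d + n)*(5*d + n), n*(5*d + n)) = 5*d + n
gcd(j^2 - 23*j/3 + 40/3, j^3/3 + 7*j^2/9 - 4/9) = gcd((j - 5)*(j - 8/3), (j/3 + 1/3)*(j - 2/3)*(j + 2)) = 1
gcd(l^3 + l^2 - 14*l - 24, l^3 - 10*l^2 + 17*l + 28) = l - 4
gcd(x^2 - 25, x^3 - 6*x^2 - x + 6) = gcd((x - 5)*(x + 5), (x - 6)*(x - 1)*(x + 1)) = 1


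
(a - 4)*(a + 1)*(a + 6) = a^3 + 3*a^2 - 22*a - 24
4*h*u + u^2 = u*(4*h + u)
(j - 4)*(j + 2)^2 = j^3 - 12*j - 16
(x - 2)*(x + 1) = x^2 - x - 2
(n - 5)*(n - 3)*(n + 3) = n^3 - 5*n^2 - 9*n + 45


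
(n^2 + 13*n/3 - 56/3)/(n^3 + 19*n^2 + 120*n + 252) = (n - 8/3)/(n^2 + 12*n + 36)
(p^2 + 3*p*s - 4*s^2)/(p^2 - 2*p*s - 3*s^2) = (-p^2 - 3*p*s + 4*s^2)/(-p^2 + 2*p*s + 3*s^2)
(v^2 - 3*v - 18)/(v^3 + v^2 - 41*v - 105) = (v - 6)/(v^2 - 2*v - 35)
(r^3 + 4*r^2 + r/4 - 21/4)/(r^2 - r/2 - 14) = (2*r^2 + r - 3)/(2*(r - 4))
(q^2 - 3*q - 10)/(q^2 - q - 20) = (q + 2)/(q + 4)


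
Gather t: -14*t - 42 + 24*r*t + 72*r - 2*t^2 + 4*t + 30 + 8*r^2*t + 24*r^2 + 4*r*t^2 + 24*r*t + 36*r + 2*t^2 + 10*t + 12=24*r^2 + 4*r*t^2 + 108*r + t*(8*r^2 + 48*r)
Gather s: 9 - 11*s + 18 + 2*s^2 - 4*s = 2*s^2 - 15*s + 27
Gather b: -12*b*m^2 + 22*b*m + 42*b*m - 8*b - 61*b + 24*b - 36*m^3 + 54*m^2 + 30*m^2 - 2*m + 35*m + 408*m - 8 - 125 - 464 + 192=b*(-12*m^2 + 64*m - 45) - 36*m^3 + 84*m^2 + 441*m - 405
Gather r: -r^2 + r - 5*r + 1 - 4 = -r^2 - 4*r - 3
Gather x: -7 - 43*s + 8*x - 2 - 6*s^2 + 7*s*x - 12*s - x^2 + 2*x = -6*s^2 - 55*s - x^2 + x*(7*s + 10) - 9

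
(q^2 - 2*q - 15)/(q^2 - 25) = (q + 3)/(q + 5)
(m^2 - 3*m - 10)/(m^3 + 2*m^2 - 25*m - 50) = 1/(m + 5)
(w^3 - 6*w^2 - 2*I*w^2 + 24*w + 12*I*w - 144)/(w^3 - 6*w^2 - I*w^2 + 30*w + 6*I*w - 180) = (w + 4*I)/(w + 5*I)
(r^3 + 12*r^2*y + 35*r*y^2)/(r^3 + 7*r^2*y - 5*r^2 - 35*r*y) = (r + 5*y)/(r - 5)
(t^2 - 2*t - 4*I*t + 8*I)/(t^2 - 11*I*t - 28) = (t - 2)/(t - 7*I)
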